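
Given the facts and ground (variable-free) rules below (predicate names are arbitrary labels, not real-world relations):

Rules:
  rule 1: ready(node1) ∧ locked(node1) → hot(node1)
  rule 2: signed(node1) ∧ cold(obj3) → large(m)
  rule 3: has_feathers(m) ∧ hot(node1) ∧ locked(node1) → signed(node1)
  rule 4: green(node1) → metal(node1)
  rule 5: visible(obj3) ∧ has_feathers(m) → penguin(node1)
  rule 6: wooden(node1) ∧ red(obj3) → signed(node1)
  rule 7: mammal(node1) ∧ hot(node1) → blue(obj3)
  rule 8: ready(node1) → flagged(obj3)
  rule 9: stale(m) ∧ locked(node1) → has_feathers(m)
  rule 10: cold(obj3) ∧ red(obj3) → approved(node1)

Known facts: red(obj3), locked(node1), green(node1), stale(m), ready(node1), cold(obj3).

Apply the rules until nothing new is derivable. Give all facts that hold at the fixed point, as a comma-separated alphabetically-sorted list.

approved(node1), cold(obj3), flagged(obj3), green(node1), has_feathers(m), hot(node1), large(m), locked(node1), metal(node1), ready(node1), red(obj3), signed(node1), stale(m)

Round 1 — rule 1, rule 4, rule 8, rule 9, rule 10, derive hot(node1), metal(node1), flagged(obj3), has_feathers(m), approved(node1).
Round 2 — rule 3, derive signed(node1).
Round 3 — rule 2, derive large(m).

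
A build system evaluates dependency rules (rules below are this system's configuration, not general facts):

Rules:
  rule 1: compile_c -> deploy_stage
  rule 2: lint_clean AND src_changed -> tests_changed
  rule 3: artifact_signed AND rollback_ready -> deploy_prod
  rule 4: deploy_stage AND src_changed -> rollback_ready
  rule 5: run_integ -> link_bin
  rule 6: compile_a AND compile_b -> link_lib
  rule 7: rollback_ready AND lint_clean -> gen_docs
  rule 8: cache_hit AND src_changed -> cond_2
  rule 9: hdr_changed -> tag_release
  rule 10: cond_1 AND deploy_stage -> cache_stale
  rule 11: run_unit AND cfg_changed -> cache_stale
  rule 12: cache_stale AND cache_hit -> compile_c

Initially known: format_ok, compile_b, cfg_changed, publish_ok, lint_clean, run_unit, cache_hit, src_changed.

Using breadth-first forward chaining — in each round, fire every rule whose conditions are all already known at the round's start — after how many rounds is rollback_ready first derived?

Round 1 — rule 2, rule 8, rule 11, derive tests_changed, cond_2, cache_stale.
Round 2 — rule 12, derive compile_c.
Round 3 — rule 1, derive deploy_stage.
Round 4 — rule 4, derive rollback_ready.
rollback_ready first appears in round 4.

4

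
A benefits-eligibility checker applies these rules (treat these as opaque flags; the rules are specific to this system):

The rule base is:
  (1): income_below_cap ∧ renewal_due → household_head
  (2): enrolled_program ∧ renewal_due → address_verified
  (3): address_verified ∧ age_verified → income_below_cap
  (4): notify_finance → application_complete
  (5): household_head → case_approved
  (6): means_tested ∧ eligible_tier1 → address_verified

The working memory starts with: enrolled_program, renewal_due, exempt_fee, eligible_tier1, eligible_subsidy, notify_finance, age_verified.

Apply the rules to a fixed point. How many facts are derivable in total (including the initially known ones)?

12

Round 1: (2) [enrolled_program ∧ renewal_due → address_verified]; (4) [notify_finance → application_complete]. Adds address_verified, application_complete.
Round 2: (3) [address_verified ∧ age_verified → income_below_cap]. Adds income_below_cap.
Round 3: (1) [income_below_cap ∧ renewal_due → household_head]. Adds household_head.
Round 4: (5) [household_head → case_approved]. Adds case_approved.
Closure: {address_verified, age_verified, application_complete, case_approved, eligible_subsidy, eligible_tier1, enrolled_program, exempt_fee, household_head, income_below_cap, notify_finance, renewal_due} — 12 facts.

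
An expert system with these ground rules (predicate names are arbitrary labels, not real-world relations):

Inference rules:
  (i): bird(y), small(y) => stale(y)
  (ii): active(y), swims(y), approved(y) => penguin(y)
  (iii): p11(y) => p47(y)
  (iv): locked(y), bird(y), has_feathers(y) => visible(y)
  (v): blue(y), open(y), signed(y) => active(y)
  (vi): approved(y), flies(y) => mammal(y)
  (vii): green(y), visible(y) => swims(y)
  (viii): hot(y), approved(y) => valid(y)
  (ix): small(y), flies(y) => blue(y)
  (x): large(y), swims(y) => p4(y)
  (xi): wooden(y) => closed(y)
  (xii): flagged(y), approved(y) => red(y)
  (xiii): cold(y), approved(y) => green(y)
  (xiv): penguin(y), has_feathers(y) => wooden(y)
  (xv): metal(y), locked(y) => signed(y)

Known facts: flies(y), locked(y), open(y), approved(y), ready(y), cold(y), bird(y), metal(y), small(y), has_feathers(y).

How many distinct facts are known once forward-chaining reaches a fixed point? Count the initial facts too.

Round 1 — (i), (iv), (vi), (ix), (xiii), (xv), derive stale(y), visible(y), mammal(y), blue(y), green(y), signed(y).
Round 2 — (v), (vii), derive active(y), swims(y).
Round 3 — (ii), derive penguin(y).
Round 4 — (xiv), derive wooden(y).
Round 5 — (xi), derive closed(y).
Closure: {active(y), approved(y), bird(y), blue(y), closed(y), cold(y), flies(y), green(y), has_feathers(y), locked(y), mammal(y), metal(y), open(y), penguin(y), ready(y), signed(y), small(y), stale(y), swims(y), visible(y), wooden(y)} — 21 facts.

21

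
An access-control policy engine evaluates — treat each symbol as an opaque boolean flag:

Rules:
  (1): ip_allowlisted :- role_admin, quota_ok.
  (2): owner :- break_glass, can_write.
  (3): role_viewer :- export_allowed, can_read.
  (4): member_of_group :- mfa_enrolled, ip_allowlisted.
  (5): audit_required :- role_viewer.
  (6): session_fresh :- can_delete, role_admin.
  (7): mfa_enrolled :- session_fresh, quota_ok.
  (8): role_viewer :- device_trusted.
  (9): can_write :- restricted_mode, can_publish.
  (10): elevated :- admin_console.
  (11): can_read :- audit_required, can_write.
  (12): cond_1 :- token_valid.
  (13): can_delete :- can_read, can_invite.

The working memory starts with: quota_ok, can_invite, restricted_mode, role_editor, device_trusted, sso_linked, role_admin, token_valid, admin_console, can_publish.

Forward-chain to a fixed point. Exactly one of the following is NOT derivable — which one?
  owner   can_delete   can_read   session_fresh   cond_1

Round 1 — (1), (8), (9), (10), (12), derive ip_allowlisted, role_viewer, can_write, elevated, cond_1.
Round 2 — (5), derive audit_required.
Round 3 — (11), derive can_read.
Round 4 — (13), derive can_delete.
Round 5 — (6), derive session_fresh.
Round 6 — (7), derive mfa_enrolled.
Round 7 — (4), derive member_of_group.
Derived: cond_1 (round 1), session_fresh (round 5), can_delete (round 4), can_read (round 3). owner never appears in any round.

owner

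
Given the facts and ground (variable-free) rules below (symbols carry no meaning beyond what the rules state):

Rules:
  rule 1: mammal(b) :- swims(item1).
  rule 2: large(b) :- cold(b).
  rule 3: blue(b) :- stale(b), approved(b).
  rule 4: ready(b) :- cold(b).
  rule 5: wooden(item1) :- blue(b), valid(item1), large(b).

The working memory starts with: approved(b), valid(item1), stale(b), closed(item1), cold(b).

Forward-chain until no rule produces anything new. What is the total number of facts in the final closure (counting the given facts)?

Round 1: rule 2 [large(b) :- cold(b).]; rule 3 [blue(b) :- stale(b), approved(b).]; rule 4 [ready(b) :- cold(b).]. New: large(b), blue(b), ready(b).
Round 2: rule 5 [wooden(item1) :- blue(b), valid(item1), large(b).]. New: wooden(item1).
Closure: {approved(b), blue(b), closed(item1), cold(b), large(b), ready(b), stale(b), valid(item1), wooden(item1)} — 9 facts.

9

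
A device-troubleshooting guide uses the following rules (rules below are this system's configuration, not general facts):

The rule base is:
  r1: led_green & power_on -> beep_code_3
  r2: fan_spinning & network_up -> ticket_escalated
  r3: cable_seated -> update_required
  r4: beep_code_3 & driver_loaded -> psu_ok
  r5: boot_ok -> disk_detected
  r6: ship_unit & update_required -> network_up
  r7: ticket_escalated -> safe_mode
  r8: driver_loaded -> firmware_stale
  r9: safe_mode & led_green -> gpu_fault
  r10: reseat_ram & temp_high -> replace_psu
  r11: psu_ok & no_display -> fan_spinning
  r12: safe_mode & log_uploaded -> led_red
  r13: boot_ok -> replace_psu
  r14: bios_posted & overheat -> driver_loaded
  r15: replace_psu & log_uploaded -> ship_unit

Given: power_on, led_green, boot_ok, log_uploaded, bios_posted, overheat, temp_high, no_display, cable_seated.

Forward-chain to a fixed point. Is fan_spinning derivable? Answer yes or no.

yes

Round 1 fires r1, r3, r5, r13, r14, giving beep_code_3, update_required, disk_detected, replace_psu, driver_loaded.
Round 2 fires r4, r8, r15, giving psu_ok, firmware_stale, ship_unit.
Round 3 fires r6, r11, giving network_up, fan_spinning.
Round 4 fires r2, giving ticket_escalated.
Round 5 fires r7, giving safe_mode.
Round 6 fires r9, r12, giving gpu_fault, led_red.
fan_spinning appears in round 3, so it is derivable.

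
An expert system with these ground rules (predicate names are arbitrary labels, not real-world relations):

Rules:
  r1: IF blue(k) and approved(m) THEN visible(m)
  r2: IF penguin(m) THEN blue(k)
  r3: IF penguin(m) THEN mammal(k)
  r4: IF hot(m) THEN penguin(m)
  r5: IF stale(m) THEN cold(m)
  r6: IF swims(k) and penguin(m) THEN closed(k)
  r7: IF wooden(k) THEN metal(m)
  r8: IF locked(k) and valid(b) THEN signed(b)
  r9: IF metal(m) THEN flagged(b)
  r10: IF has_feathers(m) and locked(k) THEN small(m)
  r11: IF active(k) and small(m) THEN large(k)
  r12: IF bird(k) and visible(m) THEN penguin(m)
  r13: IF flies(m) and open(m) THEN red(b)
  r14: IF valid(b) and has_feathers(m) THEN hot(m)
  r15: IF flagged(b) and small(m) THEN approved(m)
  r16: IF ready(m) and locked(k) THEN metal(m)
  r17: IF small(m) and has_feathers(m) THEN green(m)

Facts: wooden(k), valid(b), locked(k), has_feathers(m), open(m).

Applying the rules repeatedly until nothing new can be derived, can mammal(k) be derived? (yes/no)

yes

[1] r7 [IF wooden(k) THEN metal(m)]; r8 [IF locked(k) and valid(b) THEN signed(b)]; r10 [IF has_feathers(m) and locked(k) THEN small(m)]; r14 [IF valid(b) and has_feathers(m) THEN hot(m)]. ⇒ new: metal(m), signed(b), small(m), hot(m).
[2] r4 [IF hot(m) THEN penguin(m)]; r9 [IF metal(m) THEN flagged(b)]; r17 [IF small(m) and has_feathers(m) THEN green(m)]. ⇒ new: penguin(m), flagged(b), green(m).
[3] r2 [IF penguin(m) THEN blue(k)]; r3 [IF penguin(m) THEN mammal(k)]; r15 [IF flagged(b) and small(m) THEN approved(m)]. ⇒ new: blue(k), mammal(k), approved(m).
[4] r1 [IF blue(k) and approved(m) THEN visible(m)]. ⇒ new: visible(m).
mammal(k) appears in round 3, so it is derivable.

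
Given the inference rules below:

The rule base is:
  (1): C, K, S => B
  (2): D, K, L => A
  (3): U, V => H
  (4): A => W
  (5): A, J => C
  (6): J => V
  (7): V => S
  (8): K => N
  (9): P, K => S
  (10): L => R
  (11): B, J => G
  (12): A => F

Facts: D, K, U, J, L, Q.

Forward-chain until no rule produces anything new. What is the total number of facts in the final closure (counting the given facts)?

[1] (2) [D, K, L => A]; (6) [J => V]; (8) [K => N]; (10) [L => R]. ⇒ new: A, V, N, R.
[2] (3) [U, V => H]; (4) [A => W]; (5) [A, J => C]; (7) [V => S]; (12) [A => F]. ⇒ new: H, W, C, S, F.
[3] (1) [C, K, S => B]. ⇒ new: B.
[4] (11) [B, J => G]. ⇒ new: G.
Closure: {A, B, C, D, F, G, H, J, K, L, N, Q, R, S, U, V, W} — 17 facts.

17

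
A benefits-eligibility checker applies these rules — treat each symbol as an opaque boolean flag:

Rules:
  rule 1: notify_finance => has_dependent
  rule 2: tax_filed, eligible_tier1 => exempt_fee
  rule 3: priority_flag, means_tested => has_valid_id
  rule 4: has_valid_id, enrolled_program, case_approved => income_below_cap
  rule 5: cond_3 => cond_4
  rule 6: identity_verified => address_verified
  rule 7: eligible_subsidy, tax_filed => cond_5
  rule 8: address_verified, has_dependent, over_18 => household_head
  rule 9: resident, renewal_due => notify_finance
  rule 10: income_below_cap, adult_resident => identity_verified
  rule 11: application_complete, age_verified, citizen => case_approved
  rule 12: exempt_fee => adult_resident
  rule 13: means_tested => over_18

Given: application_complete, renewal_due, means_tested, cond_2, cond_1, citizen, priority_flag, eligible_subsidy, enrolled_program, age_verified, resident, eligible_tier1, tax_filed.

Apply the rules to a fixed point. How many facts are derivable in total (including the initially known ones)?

25

Round 1 fires rule 2, rule 3, rule 7, rule 9, rule 11, rule 13, giving exempt_fee, has_valid_id, cond_5, notify_finance, case_approved, over_18.
Round 2 fires rule 1, rule 4, rule 12, giving has_dependent, income_below_cap, adult_resident.
Round 3 fires rule 10, giving identity_verified.
Round 4 fires rule 6, giving address_verified.
Round 5 fires rule 8, giving household_head.
Closure: {address_verified, adult_resident, age_verified, application_complete, case_approved, citizen, cond_1, cond_2, cond_5, eligible_subsidy, eligible_tier1, enrolled_program, exempt_fee, has_dependent, has_valid_id, household_head, identity_verified, income_below_cap, means_tested, notify_finance, over_18, priority_flag, renewal_due, resident, tax_filed} — 25 facts.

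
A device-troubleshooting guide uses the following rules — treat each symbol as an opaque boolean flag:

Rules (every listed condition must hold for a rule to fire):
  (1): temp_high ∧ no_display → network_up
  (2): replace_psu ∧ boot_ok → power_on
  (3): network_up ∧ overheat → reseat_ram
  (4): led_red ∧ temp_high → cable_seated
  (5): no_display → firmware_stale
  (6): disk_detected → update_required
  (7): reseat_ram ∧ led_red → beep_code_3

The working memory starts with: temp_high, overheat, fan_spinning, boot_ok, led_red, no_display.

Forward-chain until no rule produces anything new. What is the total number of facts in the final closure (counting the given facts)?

11

Round 1: (1) [temp_high ∧ no_display → network_up]; (4) [led_red ∧ temp_high → cable_seated]; (5) [no_display → firmware_stale]. New: network_up, cable_seated, firmware_stale.
Round 2: (3) [network_up ∧ overheat → reseat_ram]. New: reseat_ram.
Round 3: (7) [reseat_ram ∧ led_red → beep_code_3]. New: beep_code_3.
Closure: {beep_code_3, boot_ok, cable_seated, fan_spinning, firmware_stale, led_red, network_up, no_display, overheat, reseat_ram, temp_high} — 11 facts.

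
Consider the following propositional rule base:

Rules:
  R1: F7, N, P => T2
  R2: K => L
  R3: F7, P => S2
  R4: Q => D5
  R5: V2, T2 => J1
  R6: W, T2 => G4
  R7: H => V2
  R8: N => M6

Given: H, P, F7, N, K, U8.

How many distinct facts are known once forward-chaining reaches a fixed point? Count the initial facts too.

12

[1] R1 [F7, N, P => T2]; R2 [K => L]; R3 [F7, P => S2]; R7 [H => V2]; R8 [N => M6]. ⇒ new: T2, L, S2, V2, M6.
[2] R5 [V2, T2 => J1]. ⇒ new: J1.
Closure: {F7, H, J1, K, L, M6, N, P, S2, T2, U8, V2} — 12 facts.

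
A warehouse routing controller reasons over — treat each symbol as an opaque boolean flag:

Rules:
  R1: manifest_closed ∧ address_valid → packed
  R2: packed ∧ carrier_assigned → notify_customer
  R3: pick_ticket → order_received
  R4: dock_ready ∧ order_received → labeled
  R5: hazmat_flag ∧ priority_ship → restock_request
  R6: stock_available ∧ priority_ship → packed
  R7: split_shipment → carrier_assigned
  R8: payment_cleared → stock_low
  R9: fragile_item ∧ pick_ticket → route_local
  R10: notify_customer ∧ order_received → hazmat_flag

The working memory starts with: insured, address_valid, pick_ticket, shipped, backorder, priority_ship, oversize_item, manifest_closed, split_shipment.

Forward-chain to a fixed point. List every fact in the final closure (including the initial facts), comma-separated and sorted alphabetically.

Round 1 fires R1, R3, R7, giving packed, order_received, carrier_assigned.
Round 2 fires R2, giving notify_customer.
Round 3 fires R10, giving hazmat_flag.
Round 4 fires R5, giving restock_request.

address_valid, backorder, carrier_assigned, hazmat_flag, insured, manifest_closed, notify_customer, order_received, oversize_item, packed, pick_ticket, priority_ship, restock_request, shipped, split_shipment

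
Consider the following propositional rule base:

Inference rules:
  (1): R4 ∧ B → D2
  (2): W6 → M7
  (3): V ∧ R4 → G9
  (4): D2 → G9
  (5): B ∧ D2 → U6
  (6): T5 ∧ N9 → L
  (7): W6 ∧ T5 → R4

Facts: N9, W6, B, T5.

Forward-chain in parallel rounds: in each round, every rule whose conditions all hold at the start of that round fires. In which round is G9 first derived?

3

Round 1: (2) [W6 → M7]; (6) [T5 ∧ N9 → L]; (7) [W6 ∧ T5 → R4]. New: M7, L, R4.
Round 2: (1) [R4 ∧ B → D2]. New: D2.
Round 3: (4) [D2 → G9]; (5) [B ∧ D2 → U6]. New: G9, U6.
G9 first appears in round 3.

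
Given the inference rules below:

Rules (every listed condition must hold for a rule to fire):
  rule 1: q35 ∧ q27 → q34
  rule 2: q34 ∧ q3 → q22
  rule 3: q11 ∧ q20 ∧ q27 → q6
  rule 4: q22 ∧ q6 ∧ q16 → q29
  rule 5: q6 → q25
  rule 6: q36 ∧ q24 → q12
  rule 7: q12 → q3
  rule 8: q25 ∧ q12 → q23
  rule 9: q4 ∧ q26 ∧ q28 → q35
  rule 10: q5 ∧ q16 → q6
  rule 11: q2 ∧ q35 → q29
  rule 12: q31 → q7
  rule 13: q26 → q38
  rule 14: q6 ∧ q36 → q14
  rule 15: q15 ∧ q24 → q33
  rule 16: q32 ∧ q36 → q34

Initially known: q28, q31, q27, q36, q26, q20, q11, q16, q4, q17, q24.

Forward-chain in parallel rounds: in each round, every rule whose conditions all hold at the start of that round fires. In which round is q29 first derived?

Round 1: rule 3 [q11 ∧ q20 ∧ q27 → q6]; rule 6 [q36 ∧ q24 → q12]; rule 9 [q4 ∧ q26 ∧ q28 → q35]; rule 12 [q31 → q7]; rule 13 [q26 → q38]. New: q6, q12, q35, q7, q38.
Round 2: rule 1 [q35 ∧ q27 → q34]; rule 5 [q6 → q25]; rule 7 [q12 → q3]; rule 14 [q6 ∧ q36 → q14]. New: q34, q25, q3, q14.
Round 3: rule 2 [q34 ∧ q3 → q22]; rule 8 [q25 ∧ q12 → q23]. New: q22, q23.
Round 4: rule 4 [q22 ∧ q6 ∧ q16 → q29]. New: q29.
q29 first appears in round 4.

4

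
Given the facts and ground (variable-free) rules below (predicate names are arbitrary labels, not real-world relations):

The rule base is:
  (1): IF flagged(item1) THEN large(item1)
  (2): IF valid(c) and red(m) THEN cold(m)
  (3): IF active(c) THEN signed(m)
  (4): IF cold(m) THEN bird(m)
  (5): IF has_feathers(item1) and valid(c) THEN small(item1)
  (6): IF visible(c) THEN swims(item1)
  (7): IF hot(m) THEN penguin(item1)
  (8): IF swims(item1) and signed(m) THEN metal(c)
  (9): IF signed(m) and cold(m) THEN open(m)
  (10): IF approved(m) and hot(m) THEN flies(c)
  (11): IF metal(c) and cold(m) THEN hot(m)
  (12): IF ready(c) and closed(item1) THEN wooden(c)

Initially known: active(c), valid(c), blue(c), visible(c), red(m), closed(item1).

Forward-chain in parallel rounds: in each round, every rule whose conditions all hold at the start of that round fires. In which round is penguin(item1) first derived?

4

Round 1: (2) [IF valid(c) and red(m) THEN cold(m)]; (3) [IF active(c) THEN signed(m)]; (6) [IF visible(c) THEN swims(item1)]. Adds cold(m), signed(m), swims(item1).
Round 2: (4) [IF cold(m) THEN bird(m)]; (8) [IF swims(item1) and signed(m) THEN metal(c)]; (9) [IF signed(m) and cold(m) THEN open(m)]. Adds bird(m), metal(c), open(m).
Round 3: (11) [IF metal(c) and cold(m) THEN hot(m)]. Adds hot(m).
Round 4: (7) [IF hot(m) THEN penguin(item1)]. Adds penguin(item1).
penguin(item1) first appears in round 4.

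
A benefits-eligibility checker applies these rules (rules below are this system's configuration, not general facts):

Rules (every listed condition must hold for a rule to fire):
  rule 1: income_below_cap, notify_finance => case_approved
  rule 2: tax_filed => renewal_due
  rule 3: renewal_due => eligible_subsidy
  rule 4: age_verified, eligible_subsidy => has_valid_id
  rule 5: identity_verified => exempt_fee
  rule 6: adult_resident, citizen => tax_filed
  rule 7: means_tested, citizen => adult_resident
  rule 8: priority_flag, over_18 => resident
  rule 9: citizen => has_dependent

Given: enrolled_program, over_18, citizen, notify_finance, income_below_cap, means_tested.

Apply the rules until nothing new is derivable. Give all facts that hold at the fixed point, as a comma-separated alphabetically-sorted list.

Round 1: rule 1 [income_below_cap, notify_finance => case_approved]; rule 7 [means_tested, citizen => adult_resident]; rule 9 [citizen => has_dependent]. New: case_approved, adult_resident, has_dependent.
Round 2: rule 6 [adult_resident, citizen => tax_filed]. New: tax_filed.
Round 3: rule 2 [tax_filed => renewal_due]. New: renewal_due.
Round 4: rule 3 [renewal_due => eligible_subsidy]. New: eligible_subsidy.

adult_resident, case_approved, citizen, eligible_subsidy, enrolled_program, has_dependent, income_below_cap, means_tested, notify_finance, over_18, renewal_due, tax_filed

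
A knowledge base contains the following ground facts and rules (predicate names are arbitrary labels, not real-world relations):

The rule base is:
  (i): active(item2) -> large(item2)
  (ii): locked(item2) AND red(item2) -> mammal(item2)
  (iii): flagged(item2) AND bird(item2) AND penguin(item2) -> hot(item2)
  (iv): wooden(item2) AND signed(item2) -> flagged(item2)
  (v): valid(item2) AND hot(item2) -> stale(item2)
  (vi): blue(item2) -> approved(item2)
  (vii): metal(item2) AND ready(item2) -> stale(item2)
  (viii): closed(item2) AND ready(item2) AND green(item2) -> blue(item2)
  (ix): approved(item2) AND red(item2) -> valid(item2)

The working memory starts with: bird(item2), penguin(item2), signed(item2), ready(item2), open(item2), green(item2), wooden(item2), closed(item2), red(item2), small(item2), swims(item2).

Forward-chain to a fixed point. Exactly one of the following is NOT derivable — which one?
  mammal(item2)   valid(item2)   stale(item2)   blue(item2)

Round 1 fires (iv), (viii), giving flagged(item2), blue(item2).
Round 2 fires (iii), (vi), giving hot(item2), approved(item2).
Round 3 fires (ix), giving valid(item2).
Round 4 fires (v), giving stale(item2).
Derived: blue(item2) (round 1), valid(item2) (round 3), stale(item2) (round 4). mammal(item2) never appears in any round.

mammal(item2)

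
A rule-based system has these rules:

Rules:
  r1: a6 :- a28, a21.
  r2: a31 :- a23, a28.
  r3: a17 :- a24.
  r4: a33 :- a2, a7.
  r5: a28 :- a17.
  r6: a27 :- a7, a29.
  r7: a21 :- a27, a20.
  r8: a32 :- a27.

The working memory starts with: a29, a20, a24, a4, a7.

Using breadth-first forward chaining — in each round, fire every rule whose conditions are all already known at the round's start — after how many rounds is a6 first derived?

Round 1 — r3, r6, derive a17, a27.
Round 2 — r5, r7, r8, derive a28, a21, a32.
Round 3 — r1, derive a6.
a6 first appears in round 3.

3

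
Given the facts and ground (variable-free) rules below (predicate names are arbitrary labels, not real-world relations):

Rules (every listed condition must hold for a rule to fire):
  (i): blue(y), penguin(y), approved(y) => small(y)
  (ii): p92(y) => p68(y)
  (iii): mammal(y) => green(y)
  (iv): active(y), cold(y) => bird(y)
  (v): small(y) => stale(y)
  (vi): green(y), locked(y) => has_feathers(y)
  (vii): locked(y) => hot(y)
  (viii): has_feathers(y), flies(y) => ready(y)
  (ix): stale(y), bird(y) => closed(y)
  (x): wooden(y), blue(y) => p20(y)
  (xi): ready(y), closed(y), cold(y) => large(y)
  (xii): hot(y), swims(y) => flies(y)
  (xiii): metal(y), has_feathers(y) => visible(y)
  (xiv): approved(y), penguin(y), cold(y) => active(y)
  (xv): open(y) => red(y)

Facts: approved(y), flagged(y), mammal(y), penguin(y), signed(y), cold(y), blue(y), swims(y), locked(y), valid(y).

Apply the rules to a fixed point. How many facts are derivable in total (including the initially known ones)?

21

Round 1: (i) [blue(y), penguin(y), approved(y) => small(y)]; (iii) [mammal(y) => green(y)]; (vii) [locked(y) => hot(y)]; (xiv) [approved(y), penguin(y), cold(y) => active(y)]. New: small(y), green(y), hot(y), active(y).
Round 2: (iv) [active(y), cold(y) => bird(y)]; (v) [small(y) => stale(y)]; (vi) [green(y), locked(y) => has_feathers(y)]; (xii) [hot(y), swims(y) => flies(y)]. New: bird(y), stale(y), has_feathers(y), flies(y).
Round 3: (viii) [has_feathers(y), flies(y) => ready(y)]; (ix) [stale(y), bird(y) => closed(y)]. New: ready(y), closed(y).
Round 4: (xi) [ready(y), closed(y), cold(y) => large(y)]. New: large(y).
Closure: {active(y), approved(y), bird(y), blue(y), closed(y), cold(y), flagged(y), flies(y), green(y), has_feathers(y), hot(y), large(y), locked(y), mammal(y), penguin(y), ready(y), signed(y), small(y), stale(y), swims(y), valid(y)} — 21 facts.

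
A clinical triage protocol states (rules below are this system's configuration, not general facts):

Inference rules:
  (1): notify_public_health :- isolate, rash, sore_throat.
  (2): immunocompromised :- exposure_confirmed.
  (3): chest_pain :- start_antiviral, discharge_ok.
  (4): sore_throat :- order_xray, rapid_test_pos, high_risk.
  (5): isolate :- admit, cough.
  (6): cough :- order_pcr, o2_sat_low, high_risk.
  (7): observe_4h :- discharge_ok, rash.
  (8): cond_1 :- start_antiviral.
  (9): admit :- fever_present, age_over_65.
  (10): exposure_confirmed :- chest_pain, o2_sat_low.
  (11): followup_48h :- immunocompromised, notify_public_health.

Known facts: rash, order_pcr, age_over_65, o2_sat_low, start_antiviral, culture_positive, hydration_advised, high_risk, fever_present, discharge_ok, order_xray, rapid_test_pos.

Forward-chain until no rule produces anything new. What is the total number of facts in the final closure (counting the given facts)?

23

Round 1: (3) [chest_pain :- start_antiviral, discharge_ok.]; (4) [sore_throat :- order_xray, rapid_test_pos, high_risk.]; (6) [cough :- order_pcr, o2_sat_low, high_risk.]; (7) [observe_4h :- discharge_ok, rash.]; (8) [cond_1 :- start_antiviral.]; (9) [admit :- fever_present, age_over_65.]. New: chest_pain, sore_throat, cough, observe_4h, cond_1, admit.
Round 2: (5) [isolate :- admit, cough.]; (10) [exposure_confirmed :- chest_pain, o2_sat_low.]. New: isolate, exposure_confirmed.
Round 3: (1) [notify_public_health :- isolate, rash, sore_throat.]; (2) [immunocompromised :- exposure_confirmed.]. New: notify_public_health, immunocompromised.
Round 4: (11) [followup_48h :- immunocompromised, notify_public_health.]. New: followup_48h.
Closure: {admit, age_over_65, chest_pain, cond_1, cough, culture_positive, discharge_ok, exposure_confirmed, fever_present, followup_48h, high_risk, hydration_advised, immunocompromised, isolate, notify_public_health, o2_sat_low, observe_4h, order_pcr, order_xray, rapid_test_pos, rash, sore_throat, start_antiviral} — 23 facts.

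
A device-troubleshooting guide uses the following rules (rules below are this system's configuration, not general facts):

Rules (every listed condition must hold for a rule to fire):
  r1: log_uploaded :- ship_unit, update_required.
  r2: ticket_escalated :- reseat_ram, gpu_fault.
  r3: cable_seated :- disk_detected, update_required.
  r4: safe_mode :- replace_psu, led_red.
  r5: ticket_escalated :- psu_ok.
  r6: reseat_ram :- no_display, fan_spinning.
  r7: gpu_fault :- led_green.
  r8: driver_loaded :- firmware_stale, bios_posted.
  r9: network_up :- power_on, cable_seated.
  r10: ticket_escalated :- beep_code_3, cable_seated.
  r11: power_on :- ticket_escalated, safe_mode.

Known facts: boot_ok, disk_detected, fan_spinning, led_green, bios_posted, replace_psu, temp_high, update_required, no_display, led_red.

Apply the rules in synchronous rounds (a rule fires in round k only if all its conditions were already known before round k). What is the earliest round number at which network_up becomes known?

4

Round 1: r3 [cable_seated :- disk_detected, update_required.]; r4 [safe_mode :- replace_psu, led_red.]; r6 [reseat_ram :- no_display, fan_spinning.]; r7 [gpu_fault :- led_green.]. New: cable_seated, safe_mode, reseat_ram, gpu_fault.
Round 2: r2 [ticket_escalated :- reseat_ram, gpu_fault.]. New: ticket_escalated.
Round 3: r11 [power_on :- ticket_escalated, safe_mode.]. New: power_on.
Round 4: r9 [network_up :- power_on, cable_seated.]. New: network_up.
network_up first appears in round 4.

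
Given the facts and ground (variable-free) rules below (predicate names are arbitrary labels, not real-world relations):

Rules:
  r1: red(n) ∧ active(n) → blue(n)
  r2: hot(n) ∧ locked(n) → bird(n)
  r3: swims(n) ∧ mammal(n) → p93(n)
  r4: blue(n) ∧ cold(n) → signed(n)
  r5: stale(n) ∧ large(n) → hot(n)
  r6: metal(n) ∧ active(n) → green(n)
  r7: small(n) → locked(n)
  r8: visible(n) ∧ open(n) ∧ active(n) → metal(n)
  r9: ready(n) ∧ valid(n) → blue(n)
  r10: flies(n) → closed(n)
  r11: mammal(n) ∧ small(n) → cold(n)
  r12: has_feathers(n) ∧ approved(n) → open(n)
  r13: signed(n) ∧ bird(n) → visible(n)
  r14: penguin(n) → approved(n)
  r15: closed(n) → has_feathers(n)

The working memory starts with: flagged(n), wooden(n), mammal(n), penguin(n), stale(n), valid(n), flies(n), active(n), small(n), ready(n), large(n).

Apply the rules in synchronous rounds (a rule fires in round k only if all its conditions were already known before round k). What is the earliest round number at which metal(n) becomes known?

4

[1] r5 [stale(n) ∧ large(n) → hot(n)]; r7 [small(n) → locked(n)]; r9 [ready(n) ∧ valid(n) → blue(n)]; r10 [flies(n) → closed(n)]; r11 [mammal(n) ∧ small(n) → cold(n)]; r14 [penguin(n) → approved(n)]. ⇒ new: hot(n), locked(n), blue(n), closed(n), cold(n), approved(n).
[2] r2 [hot(n) ∧ locked(n) → bird(n)]; r4 [blue(n) ∧ cold(n) → signed(n)]; r15 [closed(n) → has_feathers(n)]. ⇒ new: bird(n), signed(n), has_feathers(n).
[3] r12 [has_feathers(n) ∧ approved(n) → open(n)]; r13 [signed(n) ∧ bird(n) → visible(n)]. ⇒ new: open(n), visible(n).
[4] r8 [visible(n) ∧ open(n) ∧ active(n) → metal(n)]. ⇒ new: metal(n).
metal(n) first appears in round 4.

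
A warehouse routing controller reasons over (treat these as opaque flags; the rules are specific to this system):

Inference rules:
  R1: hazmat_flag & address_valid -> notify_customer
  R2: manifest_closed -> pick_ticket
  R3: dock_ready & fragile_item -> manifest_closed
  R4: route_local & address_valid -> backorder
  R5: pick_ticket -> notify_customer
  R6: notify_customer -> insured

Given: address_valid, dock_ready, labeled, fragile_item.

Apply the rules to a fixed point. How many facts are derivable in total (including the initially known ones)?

Round 1: R3 [dock_ready & fragile_item -> manifest_closed]. Adds manifest_closed.
Round 2: R2 [manifest_closed -> pick_ticket]. Adds pick_ticket.
Round 3: R5 [pick_ticket -> notify_customer]. Adds notify_customer.
Round 4: R6 [notify_customer -> insured]. Adds insured.
Closure: {address_valid, dock_ready, fragile_item, insured, labeled, manifest_closed, notify_customer, pick_ticket} — 8 facts.

8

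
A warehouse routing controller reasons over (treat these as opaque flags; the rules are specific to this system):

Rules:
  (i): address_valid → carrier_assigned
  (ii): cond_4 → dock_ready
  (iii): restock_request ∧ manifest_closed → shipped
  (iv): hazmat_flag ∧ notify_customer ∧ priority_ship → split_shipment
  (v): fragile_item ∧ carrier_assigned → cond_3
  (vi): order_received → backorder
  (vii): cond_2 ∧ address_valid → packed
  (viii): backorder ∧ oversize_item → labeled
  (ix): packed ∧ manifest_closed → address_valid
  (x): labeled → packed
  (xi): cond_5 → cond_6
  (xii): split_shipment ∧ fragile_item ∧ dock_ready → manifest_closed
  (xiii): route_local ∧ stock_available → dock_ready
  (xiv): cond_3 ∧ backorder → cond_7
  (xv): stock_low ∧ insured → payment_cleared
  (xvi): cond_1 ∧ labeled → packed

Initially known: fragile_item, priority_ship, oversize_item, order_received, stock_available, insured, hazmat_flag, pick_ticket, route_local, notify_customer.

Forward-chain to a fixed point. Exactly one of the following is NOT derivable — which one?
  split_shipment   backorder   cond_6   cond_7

[1] (iv) [hazmat_flag ∧ notify_customer ∧ priority_ship → split_shipment]; (vi) [order_received → backorder]; (xiii) [route_local ∧ stock_available → dock_ready]. ⇒ new: split_shipment, backorder, dock_ready.
[2] (viii) [backorder ∧ oversize_item → labeled]; (xii) [split_shipment ∧ fragile_item ∧ dock_ready → manifest_closed]. ⇒ new: labeled, manifest_closed.
[3] (x) [labeled → packed]. ⇒ new: packed.
[4] (ix) [packed ∧ manifest_closed → address_valid]. ⇒ new: address_valid.
[5] (i) [address_valid → carrier_assigned]. ⇒ new: carrier_assigned.
[6] (v) [fragile_item ∧ carrier_assigned → cond_3]. ⇒ new: cond_3.
[7] (xiv) [cond_3 ∧ backorder → cond_7]. ⇒ new: cond_7.
Derived: backorder (round 1), split_shipment (round 1), cond_7 (round 7). cond_6 never appears in any round.

cond_6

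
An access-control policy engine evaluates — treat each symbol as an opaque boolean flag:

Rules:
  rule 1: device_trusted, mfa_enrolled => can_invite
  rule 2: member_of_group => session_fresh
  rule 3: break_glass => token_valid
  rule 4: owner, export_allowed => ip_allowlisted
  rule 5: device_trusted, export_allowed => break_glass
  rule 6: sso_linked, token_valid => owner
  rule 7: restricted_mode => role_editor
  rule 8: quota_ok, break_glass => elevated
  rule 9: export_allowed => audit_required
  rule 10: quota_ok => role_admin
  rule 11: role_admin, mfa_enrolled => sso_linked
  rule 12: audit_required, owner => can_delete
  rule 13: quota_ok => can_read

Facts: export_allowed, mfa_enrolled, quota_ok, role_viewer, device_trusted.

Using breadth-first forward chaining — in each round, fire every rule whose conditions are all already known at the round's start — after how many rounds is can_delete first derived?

4

Round 1: rule 1 [device_trusted, mfa_enrolled => can_invite]; rule 5 [device_trusted, export_allowed => break_glass]; rule 9 [export_allowed => audit_required]; rule 10 [quota_ok => role_admin]; rule 13 [quota_ok => can_read]. New: can_invite, break_glass, audit_required, role_admin, can_read.
Round 2: rule 3 [break_glass => token_valid]; rule 8 [quota_ok, break_glass => elevated]; rule 11 [role_admin, mfa_enrolled => sso_linked]. New: token_valid, elevated, sso_linked.
Round 3: rule 6 [sso_linked, token_valid => owner]. New: owner.
Round 4: rule 4 [owner, export_allowed => ip_allowlisted]; rule 12 [audit_required, owner => can_delete]. New: ip_allowlisted, can_delete.
can_delete first appears in round 4.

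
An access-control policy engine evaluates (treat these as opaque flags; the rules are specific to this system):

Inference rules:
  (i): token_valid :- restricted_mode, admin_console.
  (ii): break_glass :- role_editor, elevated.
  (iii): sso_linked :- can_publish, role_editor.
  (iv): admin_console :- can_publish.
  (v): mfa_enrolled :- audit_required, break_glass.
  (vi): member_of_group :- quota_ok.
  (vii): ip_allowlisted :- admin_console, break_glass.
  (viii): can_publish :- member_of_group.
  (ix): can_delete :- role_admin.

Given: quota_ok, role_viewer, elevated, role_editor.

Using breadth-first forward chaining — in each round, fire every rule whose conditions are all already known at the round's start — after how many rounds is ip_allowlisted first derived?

Round 1 — (ii), (vi), derive break_glass, member_of_group.
Round 2 — (viii), derive can_publish.
Round 3 — (iii), (iv), derive sso_linked, admin_console.
Round 4 — (vii), derive ip_allowlisted.
ip_allowlisted first appears in round 4.

4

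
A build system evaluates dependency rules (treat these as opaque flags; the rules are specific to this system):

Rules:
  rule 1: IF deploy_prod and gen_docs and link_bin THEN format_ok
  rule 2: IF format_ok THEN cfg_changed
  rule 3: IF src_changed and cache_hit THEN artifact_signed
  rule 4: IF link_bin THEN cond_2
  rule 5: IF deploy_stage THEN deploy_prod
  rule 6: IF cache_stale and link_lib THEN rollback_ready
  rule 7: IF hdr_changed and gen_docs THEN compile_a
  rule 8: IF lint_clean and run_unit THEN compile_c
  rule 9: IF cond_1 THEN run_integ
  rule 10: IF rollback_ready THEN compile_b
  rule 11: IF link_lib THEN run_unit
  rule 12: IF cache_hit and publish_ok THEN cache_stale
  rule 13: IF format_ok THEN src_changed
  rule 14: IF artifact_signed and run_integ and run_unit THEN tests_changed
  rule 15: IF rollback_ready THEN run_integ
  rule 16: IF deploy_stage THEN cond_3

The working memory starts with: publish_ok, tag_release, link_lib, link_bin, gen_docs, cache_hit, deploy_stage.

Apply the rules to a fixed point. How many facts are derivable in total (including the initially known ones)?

20

Round 1: rule 4 [IF link_bin THEN cond_2]; rule 5 [IF deploy_stage THEN deploy_prod]; rule 11 [IF link_lib THEN run_unit]; rule 12 [IF cache_hit and publish_ok THEN cache_stale]; rule 16 [IF deploy_stage THEN cond_3]. Adds cond_2, deploy_prod, run_unit, cache_stale, cond_3.
Round 2: rule 1 [IF deploy_prod and gen_docs and link_bin THEN format_ok]; rule 6 [IF cache_stale and link_lib THEN rollback_ready]. Adds format_ok, rollback_ready.
Round 3: rule 2 [IF format_ok THEN cfg_changed]; rule 10 [IF rollback_ready THEN compile_b]; rule 13 [IF format_ok THEN src_changed]; rule 15 [IF rollback_ready THEN run_integ]. Adds cfg_changed, compile_b, src_changed, run_integ.
Round 4: rule 3 [IF src_changed and cache_hit THEN artifact_signed]. Adds artifact_signed.
Round 5: rule 14 [IF artifact_signed and run_integ and run_unit THEN tests_changed]. Adds tests_changed.
Closure: {artifact_signed, cache_hit, cache_stale, cfg_changed, compile_b, cond_2, cond_3, deploy_prod, deploy_stage, format_ok, gen_docs, link_bin, link_lib, publish_ok, rollback_ready, run_integ, run_unit, src_changed, tag_release, tests_changed} — 20 facts.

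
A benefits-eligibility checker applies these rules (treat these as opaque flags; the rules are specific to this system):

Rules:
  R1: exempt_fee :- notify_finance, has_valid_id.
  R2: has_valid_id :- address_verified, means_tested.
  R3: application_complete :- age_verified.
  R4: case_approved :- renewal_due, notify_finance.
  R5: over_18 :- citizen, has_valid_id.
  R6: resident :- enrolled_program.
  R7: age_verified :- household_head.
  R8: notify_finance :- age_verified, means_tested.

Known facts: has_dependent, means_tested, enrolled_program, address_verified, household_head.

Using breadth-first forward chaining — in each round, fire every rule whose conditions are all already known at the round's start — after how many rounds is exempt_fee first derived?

3

[1] R2 [has_valid_id :- address_verified, means_tested.]; R6 [resident :- enrolled_program.]; R7 [age_verified :- household_head.]. ⇒ new: has_valid_id, resident, age_verified.
[2] R3 [application_complete :- age_verified.]; R8 [notify_finance :- age_verified, means_tested.]. ⇒ new: application_complete, notify_finance.
[3] R1 [exempt_fee :- notify_finance, has_valid_id.]. ⇒ new: exempt_fee.
exempt_fee first appears in round 3.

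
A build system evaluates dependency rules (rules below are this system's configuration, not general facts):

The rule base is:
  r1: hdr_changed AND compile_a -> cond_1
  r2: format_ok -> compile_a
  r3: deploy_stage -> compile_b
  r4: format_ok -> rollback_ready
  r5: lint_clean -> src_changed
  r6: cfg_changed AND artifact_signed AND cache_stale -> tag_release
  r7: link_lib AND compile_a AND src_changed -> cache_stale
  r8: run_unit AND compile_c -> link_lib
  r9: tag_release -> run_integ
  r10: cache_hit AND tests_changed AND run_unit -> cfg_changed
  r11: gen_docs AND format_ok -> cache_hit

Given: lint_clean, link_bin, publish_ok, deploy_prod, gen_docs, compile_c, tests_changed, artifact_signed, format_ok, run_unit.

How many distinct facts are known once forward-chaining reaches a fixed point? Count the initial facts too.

Round 1: r2 [format_ok -> compile_a]; r4 [format_ok -> rollback_ready]; r5 [lint_clean -> src_changed]; r8 [run_unit AND compile_c -> link_lib]; r11 [gen_docs AND format_ok -> cache_hit]. Adds compile_a, rollback_ready, src_changed, link_lib, cache_hit.
Round 2: r7 [link_lib AND compile_a AND src_changed -> cache_stale]; r10 [cache_hit AND tests_changed AND run_unit -> cfg_changed]. Adds cache_stale, cfg_changed.
Round 3: r6 [cfg_changed AND artifact_signed AND cache_stale -> tag_release]. Adds tag_release.
Round 4: r9 [tag_release -> run_integ]. Adds run_integ.
Closure: {artifact_signed, cache_hit, cache_stale, cfg_changed, compile_a, compile_c, deploy_prod, format_ok, gen_docs, link_bin, link_lib, lint_clean, publish_ok, rollback_ready, run_integ, run_unit, src_changed, tag_release, tests_changed} — 19 facts.

19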